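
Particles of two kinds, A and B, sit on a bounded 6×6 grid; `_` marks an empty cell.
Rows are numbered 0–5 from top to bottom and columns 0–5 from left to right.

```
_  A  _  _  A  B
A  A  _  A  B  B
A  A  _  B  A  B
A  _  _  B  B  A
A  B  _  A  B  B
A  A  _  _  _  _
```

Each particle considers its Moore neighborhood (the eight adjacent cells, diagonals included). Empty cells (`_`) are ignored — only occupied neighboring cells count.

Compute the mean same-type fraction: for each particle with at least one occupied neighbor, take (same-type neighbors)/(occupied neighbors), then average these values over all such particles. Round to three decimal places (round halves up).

Row 0: (0,1)A 2/2 · (0,4)A 1/4 · (0,5)B 2/3
Row 1: (1,0)A 4/4 · (1,1)A 4/4 · (1,3)A 2/4 · (1,4)B 4/7 · (1,5)B 3/5
Row 2: (2,0)A 4/4 · (2,1)A 4/4 · (2,3)B 3/5 · (2,4)A 2/8 · (2,5)B 3/5
Row 3: (3,0)A 3/4 · (3,3)B 3/5 · (3,4)B 5/8 · (3,5)A 1/5
Row 4: (4,0)A 3/4 · (4,1)B 0/4 · (4,3)A 0/3 · (4,4)B 3/5 · (4,5)B 2/3
Row 5: (5,0)A 2/3 · (5,1)A 2/3
Sum over 24 particles: 2/2 + 1/4 + 2/3 + 4/4 + 4/4 + 2/4 + 4/7 + 3/5 + 4/4 + 4/4 + 3/5 + 2/8 + 3/5 + 3/4 + 3/5 + 5/8 + 1/5 + 3/4 + 0/4 + 0/3 + 3/5 + 2/3 + 2/3 + 2/3 = 12233/840; mean = 12233/840 ÷ 24 = 12233/20160 = 0.606795… → 0.607.

0.607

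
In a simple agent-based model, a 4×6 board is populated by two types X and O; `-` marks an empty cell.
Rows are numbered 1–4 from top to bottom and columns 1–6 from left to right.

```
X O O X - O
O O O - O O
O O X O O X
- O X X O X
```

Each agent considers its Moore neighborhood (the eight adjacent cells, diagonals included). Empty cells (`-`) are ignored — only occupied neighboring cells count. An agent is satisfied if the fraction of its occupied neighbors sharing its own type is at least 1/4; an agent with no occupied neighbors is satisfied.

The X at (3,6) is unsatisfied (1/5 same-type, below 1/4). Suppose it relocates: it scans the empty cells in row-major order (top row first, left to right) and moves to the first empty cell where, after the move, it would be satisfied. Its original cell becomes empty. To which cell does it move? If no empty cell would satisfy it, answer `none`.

Vacating (3,6). Empty cells in order:
  (1,5): 1/4 same-type → satisfied — stop here.

(1,5)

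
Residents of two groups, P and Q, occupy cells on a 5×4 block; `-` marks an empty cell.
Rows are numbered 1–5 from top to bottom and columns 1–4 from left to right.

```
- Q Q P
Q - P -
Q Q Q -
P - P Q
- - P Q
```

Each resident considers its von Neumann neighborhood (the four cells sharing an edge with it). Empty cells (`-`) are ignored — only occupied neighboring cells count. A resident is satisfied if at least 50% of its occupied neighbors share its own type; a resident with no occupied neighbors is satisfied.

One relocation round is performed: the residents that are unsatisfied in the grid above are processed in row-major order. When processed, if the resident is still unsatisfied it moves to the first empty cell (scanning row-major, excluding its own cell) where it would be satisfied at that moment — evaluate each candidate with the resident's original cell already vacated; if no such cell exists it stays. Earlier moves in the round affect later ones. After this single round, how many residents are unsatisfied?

Initially unsatisfied (in order): (1,3), (1,4), (2,3), (3,3), (4,1), (4,3).
  (1,3) → (1,1).
  (1,4): now satisfied by earlier moves; stays.
  (2,3) → (1,3).
  (3,3): now satisfied by earlier moves; stays.
  (4,1) → (2,3).
  (4,3) → (2,4).
Resulting grid:
Q Q P P
Q - P P
Q Q Q -
- - - Q
- - P Q
Unsatisfied now: (5,3).

1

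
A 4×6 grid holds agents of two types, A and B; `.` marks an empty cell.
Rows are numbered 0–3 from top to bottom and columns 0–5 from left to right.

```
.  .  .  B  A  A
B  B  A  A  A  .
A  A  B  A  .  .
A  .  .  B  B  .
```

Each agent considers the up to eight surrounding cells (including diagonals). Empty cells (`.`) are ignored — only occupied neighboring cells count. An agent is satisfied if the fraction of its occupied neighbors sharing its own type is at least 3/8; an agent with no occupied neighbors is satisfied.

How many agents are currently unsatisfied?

(0,3)B 0/4 not
(0,4)A 3/4 satisfied
(0,5)A 2/2 satisfied
(1,0)B 1/3 not
(1,1)B 2/5 satisfied
(1,2)A 3/6 satisfied
(1,3)A 4/6 satisfied
(1,4)A 4/5 satisfied
(2,0)A 2/4 satisfied
(2,1)A 3/6 satisfied
(2,2)B 2/6 not
(2,3)A 3/6 satisfied
(3,0)A 2/2 satisfied
(3,3)B 2/3 satisfied
(3,4)B 1/2 satisfied
Unsatisfied: (0,3), (1,0), (2,2) — 3 in total.

3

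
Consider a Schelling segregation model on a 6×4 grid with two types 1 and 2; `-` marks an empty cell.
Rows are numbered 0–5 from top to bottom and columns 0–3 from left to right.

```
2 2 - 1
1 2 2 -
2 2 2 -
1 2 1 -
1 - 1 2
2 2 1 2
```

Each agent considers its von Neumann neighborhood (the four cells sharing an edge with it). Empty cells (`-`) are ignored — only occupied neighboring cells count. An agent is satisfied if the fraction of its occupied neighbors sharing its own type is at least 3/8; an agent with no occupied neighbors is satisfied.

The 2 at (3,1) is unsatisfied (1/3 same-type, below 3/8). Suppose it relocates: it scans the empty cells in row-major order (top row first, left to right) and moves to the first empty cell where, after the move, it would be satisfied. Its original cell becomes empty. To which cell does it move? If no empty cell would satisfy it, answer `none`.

(0,2)

Vacating (3,1). Empty cells in order:
  (0,2): 2/3 same-type → satisfied — stop here.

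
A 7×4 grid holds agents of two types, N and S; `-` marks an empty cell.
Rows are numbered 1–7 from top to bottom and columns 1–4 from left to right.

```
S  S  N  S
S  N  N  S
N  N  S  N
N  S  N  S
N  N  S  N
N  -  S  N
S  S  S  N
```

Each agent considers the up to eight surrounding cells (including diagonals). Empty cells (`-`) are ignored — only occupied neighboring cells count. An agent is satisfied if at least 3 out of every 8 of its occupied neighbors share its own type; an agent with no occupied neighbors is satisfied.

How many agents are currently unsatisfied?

Row 1: (1,1)S 2/3 satisfied · (1,2)S 2/5 satisfied · (1,3)N 2/5 satisfied · (1,4)S 1/3 not
Row 2: (2,1)S 2/5 satisfied · (2,2)N 4/8 satisfied · (2,3)N 4/8 satisfied · (2,4)S 2/5 satisfied
Row 3: (3,1)N 3/5 satisfied · (3,2)N 5/8 satisfied · (3,3)S 3/8 satisfied · (3,4)N 2/5 satisfied
Row 4: (4,1)N 4/5 satisfied · (4,2)S 2/8 not · (4,3)N 4/8 satisfied · (4,4)S 2/5 satisfied
Row 5: (5,1)N 3/4 satisfied · (5,2)N 4/7 satisfied · (5,3)S 3/7 satisfied · (5,4)N 2/5 satisfied
Row 6: (6,1)N 2/4 satisfied · (6,3)S 3/7 satisfied · (6,4)N 2/5 satisfied
Row 7: (7,1)S 1/2 satisfied · (7,2)S 3/4 satisfied · (7,3)S 2/4 satisfied · (7,4)N 1/3 not
Unsatisfied: (1,4), (4,2), (7,4) — 3 in total.

3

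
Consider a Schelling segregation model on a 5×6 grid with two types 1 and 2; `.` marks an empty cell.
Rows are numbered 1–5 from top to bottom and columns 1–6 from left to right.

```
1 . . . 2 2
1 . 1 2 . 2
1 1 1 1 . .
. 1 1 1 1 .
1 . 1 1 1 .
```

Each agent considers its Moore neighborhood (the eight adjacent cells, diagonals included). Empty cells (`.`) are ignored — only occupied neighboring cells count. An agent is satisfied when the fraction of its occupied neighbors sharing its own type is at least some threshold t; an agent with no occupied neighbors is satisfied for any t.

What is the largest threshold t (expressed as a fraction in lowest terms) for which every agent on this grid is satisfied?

Row 1: (1,1)1 1/1 · (1,5)2 3/3 · (1,6)2 2/2
Row 2: (2,1)1 3/3 · (2,3)1 3/4 · (2,4)2 1/4 · (2,6)2 2/2
Row 3: (3,1)1 3/3 · (3,2)1 6/6 · (3,3)1 6/7 · (3,4)1 5/6
Row 4: (4,2)1 6/6 · (4,3)1 7/7 · (4,4)1 7/7 · (4,5)1 4/4
Row 5: (5,1)1 1/1 · (5,3)1 4/4 · (5,4)1 5/5 · (5,5)1 3/3
The smallest same-type fraction is 1/4 at (2,4), which reduces to 1/4. Any threshold above that leaves this agent unsatisfied.

1/4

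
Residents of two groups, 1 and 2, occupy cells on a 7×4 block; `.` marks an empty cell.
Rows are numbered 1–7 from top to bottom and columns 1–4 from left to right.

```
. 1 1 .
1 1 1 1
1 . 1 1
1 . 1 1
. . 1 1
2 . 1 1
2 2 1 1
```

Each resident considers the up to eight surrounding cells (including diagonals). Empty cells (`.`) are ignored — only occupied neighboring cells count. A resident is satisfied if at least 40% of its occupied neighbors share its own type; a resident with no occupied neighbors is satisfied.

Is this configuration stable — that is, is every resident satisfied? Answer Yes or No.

(1,2)1 4/4 ok
(1,3)1 4/4 ok
(2,1)1 3/3 ok
(2,2)1 6/6 ok
(2,3)1 6/6 ok
(2,4)1 4/4 ok
(3,1)1 3/3 ok
(3,3)1 6/6 ok
(3,4)1 5/5 ok
(4,1)1 1/1 ok
(4,3)1 5/5 ok
(4,4)1 5/5 ok
(5,3)1 5/5 ok
(5,4)1 5/5 ok
(6,1)2 2/2 ok
(6,3)1 5/6 ok
(6,4)1 5/5 ok
(7,1)2 2/2 ok
(7,2)2 2/4 ok
(7,3)1 3/4 ok
(7,4)1 3/3 ok
All meet the threshold, so the configuration is stable.

Yes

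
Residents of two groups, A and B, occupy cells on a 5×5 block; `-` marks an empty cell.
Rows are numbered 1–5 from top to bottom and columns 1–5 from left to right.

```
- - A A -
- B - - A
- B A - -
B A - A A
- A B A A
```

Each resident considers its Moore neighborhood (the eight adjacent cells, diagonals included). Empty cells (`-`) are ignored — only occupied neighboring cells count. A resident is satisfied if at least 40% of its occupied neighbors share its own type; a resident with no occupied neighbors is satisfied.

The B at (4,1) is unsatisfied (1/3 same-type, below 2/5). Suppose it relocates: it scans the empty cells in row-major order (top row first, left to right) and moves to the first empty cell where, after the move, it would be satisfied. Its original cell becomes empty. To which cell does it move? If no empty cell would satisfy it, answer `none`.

(1,1)

Vacating (4,1). Empty cells in order:
  (1,1): 1/1 same-type → satisfied — stop here.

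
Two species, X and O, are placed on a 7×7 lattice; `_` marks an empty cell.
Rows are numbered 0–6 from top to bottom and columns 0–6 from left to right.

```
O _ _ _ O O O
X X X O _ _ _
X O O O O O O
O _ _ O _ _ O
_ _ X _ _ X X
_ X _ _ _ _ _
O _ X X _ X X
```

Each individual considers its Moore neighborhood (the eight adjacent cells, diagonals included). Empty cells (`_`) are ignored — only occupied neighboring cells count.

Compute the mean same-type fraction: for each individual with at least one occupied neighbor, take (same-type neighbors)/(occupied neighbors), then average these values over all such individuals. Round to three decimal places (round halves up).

0.675

(0,0)O 0/2
(0,4)O 2/2
(0,5)O 2/2
(0,6)O 1/1
(1,0)X 2/4
(1,1)X 3/6
(1,2)X 1/5
(1,3)O 4/5
(2,0)X 2/4
(2,1)O 2/6
(2,2)O 4/6
(2,3)O 4/5
(2,4)O 4/4
(2,5)O 3/3
(2,6)O 2/2
(3,0)O 1/2
(3,3)O 3/4
(3,6)O 2/4
(4,2)X 1/2
(4,5)X 1/2
(4,6)X 1/2
(5,1)X 2/3
(6,0)O 0/1
(6,2)X 2/2
(6,3)X 1/1
(6,5)X 1/1
(6,6)X 1/1
Sum over 27 individuals: 0/2 + 2/2 + 2/2 + 1/1 + 2/4 + 3/6 + 1/5 + 4/5 + 2/4 + 2/6 + 4/6 + 4/5 + 4/4 + 3/3 + 2/2 + 1/2 + 3/4 + 2/4 + 1/2 + 1/2 + 1/2 + 2/3 + 0/1 + 2/2 + 1/1 + 1/1 + 1/1 = 1093/60; mean = 1093/60 ÷ 27 = 1093/1620 = 0.674691… → 0.675.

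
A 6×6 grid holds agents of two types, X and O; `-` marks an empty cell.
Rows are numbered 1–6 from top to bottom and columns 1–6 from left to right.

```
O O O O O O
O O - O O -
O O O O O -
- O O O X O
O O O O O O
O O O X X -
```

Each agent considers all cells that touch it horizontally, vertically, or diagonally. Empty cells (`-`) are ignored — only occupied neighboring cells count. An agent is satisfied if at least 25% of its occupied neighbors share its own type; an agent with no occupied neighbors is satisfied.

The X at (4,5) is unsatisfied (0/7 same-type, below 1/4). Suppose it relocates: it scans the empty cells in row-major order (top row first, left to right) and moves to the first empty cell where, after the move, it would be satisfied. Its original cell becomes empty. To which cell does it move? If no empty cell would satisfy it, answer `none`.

(6,6)

Vacating (4,5). Empty cells in order:
  (2,3): 0/8 same-type → still unsatisfied.
  (2,6): 0/4 same-type → still unsatisfied.
  (3,6): 0/3 same-type → still unsatisfied.
  (4,1): 0/5 same-type → still unsatisfied.
  (6,6): 1/3 same-type → satisfied — stop here.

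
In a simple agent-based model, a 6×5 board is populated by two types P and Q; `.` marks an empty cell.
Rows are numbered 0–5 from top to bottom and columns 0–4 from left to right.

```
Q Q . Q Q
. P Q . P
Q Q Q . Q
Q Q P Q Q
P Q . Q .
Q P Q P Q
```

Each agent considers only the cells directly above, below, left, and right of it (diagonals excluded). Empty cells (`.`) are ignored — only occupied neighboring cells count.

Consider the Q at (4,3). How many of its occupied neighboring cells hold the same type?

Occupied neighbors of (4,3): (3,3)=Q, (5,3)=P.
Same type (Q): 1 of 2.

1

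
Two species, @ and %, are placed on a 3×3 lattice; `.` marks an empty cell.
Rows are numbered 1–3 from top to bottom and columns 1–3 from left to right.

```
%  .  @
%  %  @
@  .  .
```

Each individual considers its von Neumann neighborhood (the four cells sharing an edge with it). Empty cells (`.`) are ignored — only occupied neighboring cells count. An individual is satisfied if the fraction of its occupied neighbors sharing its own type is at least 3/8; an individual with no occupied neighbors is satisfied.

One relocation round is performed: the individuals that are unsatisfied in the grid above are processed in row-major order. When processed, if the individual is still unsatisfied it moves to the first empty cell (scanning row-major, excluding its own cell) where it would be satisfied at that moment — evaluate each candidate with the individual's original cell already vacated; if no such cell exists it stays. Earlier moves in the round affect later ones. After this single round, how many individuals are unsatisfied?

Initially unsatisfied (in order): (3,1).
  (3,1) → (3,3).
Resulting grid:
% . @
% % @
. . @
All satisfied now.

0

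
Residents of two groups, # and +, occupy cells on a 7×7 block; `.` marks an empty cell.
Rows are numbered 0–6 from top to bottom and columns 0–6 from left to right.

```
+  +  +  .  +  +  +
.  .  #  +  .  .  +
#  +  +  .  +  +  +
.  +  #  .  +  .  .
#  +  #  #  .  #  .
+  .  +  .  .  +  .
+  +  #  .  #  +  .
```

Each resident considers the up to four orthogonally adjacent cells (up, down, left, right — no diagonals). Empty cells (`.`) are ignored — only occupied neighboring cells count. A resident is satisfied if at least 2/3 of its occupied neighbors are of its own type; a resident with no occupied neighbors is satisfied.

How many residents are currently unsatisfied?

Row 0: (0,0)+ 1/1 ok · (0,1)+ 2/2 ok · (0,2)+ 1/2 unhappy · (0,4)+ 1/1 ok · (0,5)+ 2/2 ok · (0,6)+ 2/2 ok
Row 1: (1,2)# 0/3 unhappy · (1,3)+ 0/1 unhappy · (1,6)+ 2/2 ok
Row 2: (2,0)# 0/1 unhappy · (2,1)+ 2/3 ok · (2,2)+ 1/3 unhappy · (2,4)+ 2/2 ok · (2,5)+ 2/2 ok · (2,6)+ 2/2 ok
Row 3: (3,1)+ 2/3 ok · (3,2)# 1/3 unhappy · (3,4)+ 1/1 ok
Row 4: (4,0)# 0/2 unhappy · (4,1)+ 1/3 unhappy · (4,2)# 2/4 unhappy · (4,3)# 1/1 ok · (4,5)# 0/1 unhappy
Row 5: (5,0)+ 1/2 unhappy · (5,2)+ 0/2 unhappy · (5,5)+ 1/2 unhappy
Row 6: (6,0)+ 2/2 ok · (6,1)+ 1/2 unhappy · (6,2)# 0/2 unhappy · (6,4)# 0/1 unhappy · (6,5)+ 1/2 unhappy
Unsatisfied: (0,2), (1,2), (1,3), (2,0), (2,2), (3,2), (4,0), (4,1), (4,2), (4,5), (5,0), (5,2), (5,5), (6,1), (6,2), (6,4), (6,5) — 17 in total.

17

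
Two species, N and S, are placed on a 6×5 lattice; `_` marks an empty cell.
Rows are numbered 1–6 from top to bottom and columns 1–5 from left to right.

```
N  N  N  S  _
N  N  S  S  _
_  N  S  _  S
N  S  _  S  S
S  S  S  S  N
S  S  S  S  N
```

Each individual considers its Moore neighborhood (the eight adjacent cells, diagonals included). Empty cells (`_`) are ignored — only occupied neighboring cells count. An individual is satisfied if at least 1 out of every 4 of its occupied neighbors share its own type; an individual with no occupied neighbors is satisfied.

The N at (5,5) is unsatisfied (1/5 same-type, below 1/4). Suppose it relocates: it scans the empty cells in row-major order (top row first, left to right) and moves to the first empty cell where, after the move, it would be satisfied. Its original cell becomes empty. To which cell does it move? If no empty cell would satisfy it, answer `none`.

Vacating (5,5). Empty cells in order:
  (1,5): 0/2 same-type → still unsatisfied.
  (2,5): 0/3 same-type → still unsatisfied.
  (3,1): 4/5 same-type → satisfied — stop here.

(3,1)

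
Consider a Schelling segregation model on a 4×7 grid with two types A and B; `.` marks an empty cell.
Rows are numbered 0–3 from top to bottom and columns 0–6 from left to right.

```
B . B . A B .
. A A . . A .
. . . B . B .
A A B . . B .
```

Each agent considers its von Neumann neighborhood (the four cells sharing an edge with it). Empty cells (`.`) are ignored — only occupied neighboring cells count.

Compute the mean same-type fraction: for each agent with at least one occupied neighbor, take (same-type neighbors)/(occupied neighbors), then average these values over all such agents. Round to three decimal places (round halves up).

Row 0: (0,0)B — no occupied neighbors · (0,2)B 0/1 · (0,4)A 0/1 · (0,5)B 0/2
Row 1: (1,1)A 1/1 · (1,2)A 1/2 · (1,5)A 0/2
Row 2: (2,3)B — no occupied neighbors · (2,5)B 1/2
Row 3: (3,0)A 1/1 · (3,1)A 1/2 · (3,2)B 0/1 · (3,5)B 1/1
Sum over 11 agents: 0/1 + 0/1 + 0/2 + 1/1 + 1/2 + 0/2 + 1/2 + 1/1 + 1/2 + 0/1 + 1/1 = 9/2; mean = 9/2 ÷ 11 = 9/22 = 0.409090… → 0.409.

0.409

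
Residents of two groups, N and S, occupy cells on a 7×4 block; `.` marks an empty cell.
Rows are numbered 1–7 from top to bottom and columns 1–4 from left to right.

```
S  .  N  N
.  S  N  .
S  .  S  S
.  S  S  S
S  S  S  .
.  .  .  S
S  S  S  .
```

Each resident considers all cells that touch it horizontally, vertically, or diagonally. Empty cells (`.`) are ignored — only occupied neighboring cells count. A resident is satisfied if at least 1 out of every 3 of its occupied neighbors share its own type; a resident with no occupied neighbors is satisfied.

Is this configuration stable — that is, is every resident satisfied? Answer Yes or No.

Yes

(1,1)S 1/1 satisfied
(1,3)N 2/3 satisfied
(1,4)N 2/2 satisfied
(2,2)S 3/5 satisfied
(2,3)N 2/5 satisfied
(3,1)S 2/2 satisfied
(3,3)S 5/6 satisfied
(3,4)S 3/4 satisfied
(4,2)S 6/6 satisfied
(4,3)S 6/6 satisfied
(4,4)S 4/4 satisfied
(5,1)S 2/2 satisfied
(5,2)S 4/4 satisfied
(5,3)S 5/5 satisfied
(6,4)S 2/2 satisfied
(7,1)S 1/1 satisfied
(7,2)S 2/2 satisfied
(7,3)S 2/2 satisfied
All meet the threshold, so the configuration is stable.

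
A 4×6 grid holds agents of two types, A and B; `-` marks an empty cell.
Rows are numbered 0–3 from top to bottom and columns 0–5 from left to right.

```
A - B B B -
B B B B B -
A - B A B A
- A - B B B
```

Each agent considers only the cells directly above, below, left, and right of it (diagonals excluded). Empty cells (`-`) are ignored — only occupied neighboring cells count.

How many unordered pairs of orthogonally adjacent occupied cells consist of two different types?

Scan each occupied cell's neighbors to the right and below so each pair is counted once.
From row 0: 1 unlike of 6 pairs (running 1/6).
From row 1: 2 unlike of 8 pairs (running 3/14).
From row 2: 5 unlike of 6 pairs (running 8/20).
From row 3: 0 unlike of 2 pairs (running 8/22).
Total adjacent occupied pairs: 22; unlike-type pairs: 8.

8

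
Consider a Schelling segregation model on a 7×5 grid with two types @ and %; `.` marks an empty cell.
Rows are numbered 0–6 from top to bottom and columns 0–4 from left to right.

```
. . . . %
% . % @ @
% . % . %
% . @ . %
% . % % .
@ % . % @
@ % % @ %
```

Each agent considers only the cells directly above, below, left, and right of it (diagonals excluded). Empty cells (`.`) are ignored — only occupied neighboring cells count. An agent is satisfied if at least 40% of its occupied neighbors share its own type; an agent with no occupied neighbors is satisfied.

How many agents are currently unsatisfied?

8

Row 0: (0,4)% 0/1 not
Row 1: (1,0)% 1/1 satisfied · (1,2)% 1/2 satisfied · (1,3)@ 1/2 satisfied · (1,4)@ 1/3 not
Row 2: (2,0)% 2/2 satisfied · (2,2)% 1/2 satisfied · (2,4)% 1/2 satisfied
Row 3: (3,0)% 2/2 satisfied · (3,2)@ 0/2 not · (3,4)% 1/1 satisfied
Row 4: (4,0)% 1/2 satisfied · (4,2)% 1/2 satisfied · (4,3)% 2/2 satisfied
Row 5: (5,0)@ 1/3 not · (5,1)% 1/2 satisfied · (5,3)% 1/3 not · (5,4)@ 0/2 not
Row 6: (6,0)@ 1/2 satisfied · (6,1)% 2/3 satisfied · (6,2)% 1/2 satisfied · (6,3)@ 0/3 not · (6,4)% 0/2 not
Unsatisfied: (0,4), (1,4), (3,2), (5,0), (5,3), (5,4), (6,3), (6,4) — 8 in total.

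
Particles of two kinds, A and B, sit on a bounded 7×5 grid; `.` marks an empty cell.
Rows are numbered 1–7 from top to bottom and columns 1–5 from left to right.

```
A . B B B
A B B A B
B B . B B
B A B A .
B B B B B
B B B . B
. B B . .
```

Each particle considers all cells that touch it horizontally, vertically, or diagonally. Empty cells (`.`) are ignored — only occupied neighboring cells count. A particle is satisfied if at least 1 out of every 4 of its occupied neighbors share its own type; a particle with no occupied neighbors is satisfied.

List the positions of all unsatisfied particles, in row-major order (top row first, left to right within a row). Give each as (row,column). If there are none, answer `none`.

(2,4), (4,2), (4,4)

Row 1: (1,1)A 1/2 ok · (1,3)B 3/4 ok · (1,4)B 4/5 ok · (1,5)B 2/3 ok
Row 2: (2,1)A 1/4 ok · (2,2)B 4/6 ok · (2,3)B 5/6 ok · (2,4)A 0/7 unhappy · (2,5)B 4/5 ok
Row 3: (3,1)B 3/5 ok · (3,2)B 5/7 ok · (3,4)B 4/6 ok · (3,5)B 2/4 ok
Row 4: (4,1)B 4/5 ok · (4,2)A 0/7 unhappy · (4,3)B 5/7 ok · (4,4)A 0/6 unhappy
Row 5: (5,1)B 4/5 ok · (5,2)B 7/8 ok · (5,3)B 5/7 ok · (5,4)B 5/6 ok · (5,5)B 2/3 ok
Row 6: (6,1)B 4/4 ok · (6,2)B 7/7 ok · (6,3)B 6/6 ok · (6,5)B 2/2 ok
Row 7: (7,2)B 4/4 ok · (7,3)B 3/3 ok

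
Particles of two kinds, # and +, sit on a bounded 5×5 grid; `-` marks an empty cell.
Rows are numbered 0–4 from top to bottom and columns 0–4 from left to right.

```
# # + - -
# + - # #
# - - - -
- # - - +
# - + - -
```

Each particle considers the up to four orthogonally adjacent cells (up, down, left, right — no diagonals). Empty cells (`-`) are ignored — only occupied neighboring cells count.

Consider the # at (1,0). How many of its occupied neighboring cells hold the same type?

2

Occupied neighbors of (1,0): (0,0)=#, (2,0)=#, (1,1)=+.
Same type (#): 2 of 3.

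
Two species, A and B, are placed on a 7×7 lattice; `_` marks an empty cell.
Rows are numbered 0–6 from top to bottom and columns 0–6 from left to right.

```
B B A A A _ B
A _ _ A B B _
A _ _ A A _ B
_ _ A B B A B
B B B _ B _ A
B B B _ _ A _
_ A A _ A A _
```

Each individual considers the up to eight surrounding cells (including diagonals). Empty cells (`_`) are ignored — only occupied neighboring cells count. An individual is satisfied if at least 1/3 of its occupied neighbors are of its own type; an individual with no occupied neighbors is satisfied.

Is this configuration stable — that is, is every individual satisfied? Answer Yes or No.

No

(0,0)B 1/2 ok
(0,1)B 1/3 ok
(0,2)A 2/3 ok
(0,3)A 3/4 ok
(0,4)A 2/4 ok
(0,6)B 1/1 ok
(1,0)A 1/3 ok
(1,3)A 5/6 ok
(1,4)B 1/6 unhappy
(1,5)B 3/5 ok
(2,0)A 1/1 ok
(2,3)A 3/6 ok
(2,4)A 3/7 ok
(2,6)B 2/3 ok
(3,2)A 1/4 unhappy
(3,3)B 3/6 ok
(3,4)B 2/5 ok
(3,5)A 2/6 ok
(3,6)B 1/3 ok
(4,0)B 3/3 ok
(4,1)B 5/6 ok
(4,2)B 4/5 ok
(4,4)B 2/4 ok
(4,6)A 2/3 ok
(5,0)B 3/4 ok
(5,1)B 5/7 ok
(5,2)B 3/5 ok
(5,5)A 3/4 ok
(6,1)A 1/4 unhappy
(6,2)A 1/3 ok
(6,4)A 2/2 ok
(6,5)A 2/2 ok
For instance (1,4) has only 1/6 same-type neighbors, below 1/3.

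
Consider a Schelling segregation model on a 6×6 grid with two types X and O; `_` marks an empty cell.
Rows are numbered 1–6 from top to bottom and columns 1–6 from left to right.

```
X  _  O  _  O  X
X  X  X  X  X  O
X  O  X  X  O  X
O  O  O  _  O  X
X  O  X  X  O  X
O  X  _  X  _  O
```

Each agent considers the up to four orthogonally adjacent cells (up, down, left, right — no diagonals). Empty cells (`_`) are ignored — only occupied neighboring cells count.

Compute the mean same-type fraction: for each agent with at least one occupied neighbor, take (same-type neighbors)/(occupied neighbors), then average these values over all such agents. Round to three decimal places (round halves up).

Row 1: (1,1)X 1/1 · (1,3)O 0/1 · (1,5)O 0/2 · (1,6)X 0/2
Row 2: (2,1)X 3/3 · (2,2)X 2/3 · (2,3)X 3/4 · (2,4)X 3/3 · (2,5)X 1/4 · (2,6)O 0/3
Row 3: (3,1)X 1/3 · (3,2)O 1/4 · (3,3)X 2/4 · (3,4)X 2/3 · (3,5)O 1/4 · (3,6)X 1/3
Row 4: (4,1)O 1/3 · (4,2)O 4/4 · (4,3)O 1/3 · (4,5)O 2/3 · (4,6)X 2/3
Row 5: (5,1)X 0/3 · (5,2)O 1/4 · (5,3)X 1/3 · (5,4)X 2/3 · (5,5)O 1/3 · (5,6)X 1/3
Row 6: (6,1)O 0/2 · (6,2)X 0/2 · (6,4)X 1/1 · (6,6)O 0/1
Sum over 31 agents: 1/1 + 0/1 + 0/2 + 0/2 + 3/3 + 2/3 + 3/4 + 3/3 + 1/4 + 0/3 + 1/3 + 1/4 + 2/4 + 2/3 + 1/4 + 1/3 + 1/3 + 4/4 + 1/3 + 2/3 + 2/3 + 0/3 + 1/4 + 1/3 + 2/3 + 1/3 + 1/3 + 0/2 + 0/2 + 1/1 + 0/1 = 155/12; mean = 155/12 ÷ 31 = 5/12 = 0.416666… → 0.417.

0.417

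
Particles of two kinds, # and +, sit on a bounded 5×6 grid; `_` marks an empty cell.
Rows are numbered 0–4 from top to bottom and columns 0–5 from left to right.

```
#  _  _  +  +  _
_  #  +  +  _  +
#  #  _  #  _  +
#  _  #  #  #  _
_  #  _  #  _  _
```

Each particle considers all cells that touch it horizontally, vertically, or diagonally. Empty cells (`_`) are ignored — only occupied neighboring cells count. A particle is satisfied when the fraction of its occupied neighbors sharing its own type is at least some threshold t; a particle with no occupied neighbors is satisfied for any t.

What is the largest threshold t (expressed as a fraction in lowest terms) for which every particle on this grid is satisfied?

(0,0)# 1/1
(0,3)+ 3/3
(0,4)+ 3/3
(1,1)# 3/4
(1,2)+ 2/5
(1,3)+ 3/4
(1,5)+ 2/2
(2,0)# 3/3
(2,1)# 4/5
(2,3)# 3/5
(2,5)+ 1/2
(3,0)# 3/3
(3,2)# 5/5
(3,3)# 4/4
(3,4)# 3/4
(4,1)# 2/2
(4,3)# 3/3
The smallest same-type fraction is 2/5 at (1,2), which reduces to 2/5. Any threshold above that leaves this particle unsatisfied.

2/5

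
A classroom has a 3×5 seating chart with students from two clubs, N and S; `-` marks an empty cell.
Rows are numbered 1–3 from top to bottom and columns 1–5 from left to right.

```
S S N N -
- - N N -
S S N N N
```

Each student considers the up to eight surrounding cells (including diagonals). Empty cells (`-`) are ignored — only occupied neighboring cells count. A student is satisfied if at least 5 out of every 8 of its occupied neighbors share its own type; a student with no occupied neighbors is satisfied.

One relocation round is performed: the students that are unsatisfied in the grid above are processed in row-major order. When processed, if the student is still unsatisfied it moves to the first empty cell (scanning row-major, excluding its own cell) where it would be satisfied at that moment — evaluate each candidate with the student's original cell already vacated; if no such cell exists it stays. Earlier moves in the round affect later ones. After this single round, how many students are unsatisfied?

1

Initially unsatisfied (in order): (1,2), (3,2).
  (1,2) → (2,1).
  (3,2): no empty cell satisfies it; stays.
Resulting grid:
S - N N -
S - N N -
S S N N N
Unsatisfied now: (3,2).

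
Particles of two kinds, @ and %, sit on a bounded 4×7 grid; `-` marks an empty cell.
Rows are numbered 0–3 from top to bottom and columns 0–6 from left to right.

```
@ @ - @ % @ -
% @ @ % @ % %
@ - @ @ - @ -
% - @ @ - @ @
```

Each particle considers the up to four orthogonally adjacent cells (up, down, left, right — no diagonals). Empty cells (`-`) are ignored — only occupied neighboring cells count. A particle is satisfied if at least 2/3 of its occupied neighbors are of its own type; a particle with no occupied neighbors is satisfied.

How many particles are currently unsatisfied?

11

(0,0)@ 1/2 ✗
(0,1)@ 2/2 ✓
(0,3)@ 0/2 ✗
(0,4)% 0/3 ✗
(0,5)@ 0/2 ✗
(1,0)% 0/3 ✗
(1,1)@ 2/3 ✓
(1,2)@ 2/3 ✓
(1,3)% 0/4 ✗
(1,4)@ 0/3 ✗
(1,5)% 1/4 ✗
(1,6)% 1/1 ✓
(2,0)@ 0/2 ✗
(2,2)@ 3/3 ✓
(2,3)@ 2/3 ✓
(2,5)@ 1/2 ✗
(3,0)% 0/1 ✗
(3,2)@ 2/2 ✓
(3,3)@ 2/2 ✓
(3,5)@ 2/2 ✓
(3,6)@ 1/1 ✓
Unsatisfied: (0,0), (0,3), (0,4), (0,5), (1,0), (1,3), (1,4), (1,5), (2,0), (2,5), (3,0) — 11 in total.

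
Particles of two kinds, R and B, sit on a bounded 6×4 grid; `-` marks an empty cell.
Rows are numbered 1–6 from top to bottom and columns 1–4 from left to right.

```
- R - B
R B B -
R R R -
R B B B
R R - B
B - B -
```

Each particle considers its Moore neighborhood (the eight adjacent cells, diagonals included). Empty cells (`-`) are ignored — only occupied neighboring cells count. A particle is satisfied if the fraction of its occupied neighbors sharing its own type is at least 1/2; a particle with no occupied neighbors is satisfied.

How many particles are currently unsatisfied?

7

(1,2)R 1/3 unhappy
(1,4)B 1/1 ok
(2,1)R 3/4 ok
(2,2)B 1/6 unhappy
(2,3)B 2/5 unhappy
(3,1)R 3/5 ok
(3,2)R 4/8 ok
(3,3)R 1/6 unhappy
(4,1)R 4/5 ok
(4,2)B 1/7 unhappy
(4,3)B 3/6 ok
(4,4)B 2/3 ok
(5,1)R 2/4 ok
(5,2)R 2/6 unhappy
(5,4)B 3/3 ok
(6,1)B 0/2 unhappy
(6,3)B 1/2 ok
Unsatisfied: (1,2), (2,2), (2,3), (3,3), (4,2), (5,2), (6,1) — 7 in total.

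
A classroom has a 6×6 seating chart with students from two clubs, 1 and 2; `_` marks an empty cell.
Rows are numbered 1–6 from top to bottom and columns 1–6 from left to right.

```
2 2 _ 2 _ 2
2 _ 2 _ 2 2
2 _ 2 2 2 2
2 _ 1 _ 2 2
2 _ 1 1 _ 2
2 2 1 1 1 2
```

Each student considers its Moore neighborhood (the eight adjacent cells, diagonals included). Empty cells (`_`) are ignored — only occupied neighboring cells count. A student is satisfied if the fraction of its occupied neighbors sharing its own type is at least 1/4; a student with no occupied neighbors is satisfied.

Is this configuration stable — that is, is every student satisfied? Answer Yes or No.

Row 1: (1,1)2 2/2 satisfied · (1,2)2 3/3 satisfied · (1,4)2 2/2 satisfied · (1,6)2 2/2 satisfied
Row 2: (2,1)2 3/3 satisfied · (2,3)2 4/4 satisfied · (2,5)2 6/6 satisfied · (2,6)2 4/4 satisfied
Row 3: (3,1)2 2/2 satisfied · (3,3)2 2/3 satisfied · (3,4)2 5/6 satisfied · (3,5)2 6/6 satisfied · (3,6)2 5/5 satisfied
Row 4: (4,1)2 2/2 satisfied · (4,3)1 2/4 satisfied · (4,5)2 5/6 satisfied · (4,6)2 4/4 satisfied
Row 5: (5,1)2 3/3 satisfied · (5,3)1 4/5 satisfied · (5,4)1 5/6 satisfied · (5,6)2 3/4 satisfied
Row 6: (6,1)2 2/2 satisfied · (6,2)2 2/4 satisfied · (6,3)1 3/4 satisfied · (6,4)1 4/4 satisfied · (6,5)1 2/4 satisfied · (6,6)2 1/2 satisfied
All meet the threshold, so the configuration is stable.

Yes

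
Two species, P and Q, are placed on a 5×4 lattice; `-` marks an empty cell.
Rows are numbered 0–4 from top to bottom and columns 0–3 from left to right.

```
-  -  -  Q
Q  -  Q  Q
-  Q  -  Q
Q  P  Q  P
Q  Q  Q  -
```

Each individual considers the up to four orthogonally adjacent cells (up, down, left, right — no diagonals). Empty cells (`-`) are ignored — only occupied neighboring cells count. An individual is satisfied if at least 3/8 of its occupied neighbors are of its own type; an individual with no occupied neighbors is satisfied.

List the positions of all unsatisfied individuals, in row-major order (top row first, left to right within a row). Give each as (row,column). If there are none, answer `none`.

(2,1), (3,1), (3,2), (3,3)

Row 0: (0,3)Q 1/1 ok
Row 1: (1,0)Q 0/0 ok · (1,2)Q 1/1 ok · (1,3)Q 3/3 ok
Row 2: (2,1)Q 0/1 unhappy · (2,3)Q 1/2 ok
Row 3: (3,0)Q 1/2 ok · (3,1)P 0/4 unhappy · (3,2)Q 1/3 unhappy · (3,3)P 0/2 unhappy
Row 4: (4,0)Q 2/2 ok · (4,1)Q 2/3 ok · (4,2)Q 2/2 ok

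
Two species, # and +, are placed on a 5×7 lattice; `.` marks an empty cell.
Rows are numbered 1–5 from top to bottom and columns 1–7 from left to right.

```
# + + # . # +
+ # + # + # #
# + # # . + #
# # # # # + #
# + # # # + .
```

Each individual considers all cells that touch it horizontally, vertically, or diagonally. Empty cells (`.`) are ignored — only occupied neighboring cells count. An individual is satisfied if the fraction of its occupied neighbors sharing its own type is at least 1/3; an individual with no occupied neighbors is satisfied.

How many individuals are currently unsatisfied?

8

(1,1)# 1/3 ✓
(1,2)+ 3/5 ✓
(1,3)+ 2/5 ✓
(1,4)# 1/4 ✗
(1,6)# 2/4 ✓
(1,7)+ 0/3 ✗
(2,1)+ 2/5 ✓
(2,2)# 3/8 ✓
(2,3)+ 3/8 ✓
(2,4)# 3/6 ✓
(2,5)+ 1/6 ✗
(2,6)# 3/6 ✓
(2,7)# 3/5 ✓
(3,1)# 3/5 ✓
(3,2)+ 2/8 ✗
(3,3)# 6/8 ✓
(3,4)# 5/7 ✓
(3,6)+ 2/7 ✗
(3,7)# 3/5 ✓
(4,1)# 3/5 ✓
(4,2)# 6/8 ✓
(4,3)# 6/8 ✓
(4,4)# 7/7 ✓
(4,5)# 4/7 ✓
(4,6)+ 2/6 ✓
(4,7)# 1/4 ✗
(5,1)# 2/3 ✓
(5,2)+ 0/5 ✗
(5,3)# 4/5 ✓
(5,4)# 5/5 ✓
(5,5)# 3/5 ✓
(5,6)+ 1/4 ✗
Unsatisfied: (1,4), (1,7), (2,5), (3,2), (3,6), (4,7), (5,2), (5,6) — 8 in total.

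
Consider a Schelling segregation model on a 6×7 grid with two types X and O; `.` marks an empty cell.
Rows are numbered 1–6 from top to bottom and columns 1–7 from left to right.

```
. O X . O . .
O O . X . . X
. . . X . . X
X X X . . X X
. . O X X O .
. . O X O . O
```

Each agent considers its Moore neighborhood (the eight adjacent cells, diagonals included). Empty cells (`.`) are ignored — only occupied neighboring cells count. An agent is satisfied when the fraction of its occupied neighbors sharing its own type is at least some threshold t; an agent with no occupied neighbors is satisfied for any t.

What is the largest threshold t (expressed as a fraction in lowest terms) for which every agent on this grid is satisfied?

0/1

(1,2)O 2/3
(1,3)X 1/3
(1,5)O 0/1
(2,1)O 2/2
(2,2)O 2/3
(2,4)X 2/3
(2,7)X 1/1
(3,4)X 2/2
(3,7)X 3/3
(4,1)X 1/1
(4,2)X 2/3
(4,3)X 3/4
(4,6)X 3/4
(4,7)X 2/3
(5,3)O 1/5
(5,4)X 3/6
(5,5)X 3/5
(5,6)O 2/5
(6,3)O 1/3
(6,4)X 2/5
(6,5)O 1/4
(6,7)O 1/1
The smallest same-type fraction is 0/1 at (1,5), which reduces to 0/1. Any threshold above that leaves this agent unsatisfied.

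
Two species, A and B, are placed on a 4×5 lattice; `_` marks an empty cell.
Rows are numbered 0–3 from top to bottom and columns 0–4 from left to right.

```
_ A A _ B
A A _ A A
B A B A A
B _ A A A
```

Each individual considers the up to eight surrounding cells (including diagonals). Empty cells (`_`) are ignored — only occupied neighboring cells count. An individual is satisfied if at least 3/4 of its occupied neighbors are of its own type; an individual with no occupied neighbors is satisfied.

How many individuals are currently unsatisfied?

7

(0,1)A 3/3 satisfied
(0,2)A 3/3 satisfied
(0,4)B 0/2 not
(1,0)A 3/4 satisfied
(1,1)A 4/6 not
(1,3)A 4/6 not
(1,4)A 3/4 satisfied
(2,0)B 1/4 not
(2,1)A 3/6 not
(2,2)B 0/6 not
(2,3)A 6/7 satisfied
(2,4)A 5/5 satisfied
(3,0)B 1/2 not
(3,2)A 3/4 satisfied
(3,3)A 4/5 satisfied
(3,4)A 3/3 satisfied
Unsatisfied: (0,4), (1,1), (1,3), (2,0), (2,1), (2,2), (3,0) — 7 in total.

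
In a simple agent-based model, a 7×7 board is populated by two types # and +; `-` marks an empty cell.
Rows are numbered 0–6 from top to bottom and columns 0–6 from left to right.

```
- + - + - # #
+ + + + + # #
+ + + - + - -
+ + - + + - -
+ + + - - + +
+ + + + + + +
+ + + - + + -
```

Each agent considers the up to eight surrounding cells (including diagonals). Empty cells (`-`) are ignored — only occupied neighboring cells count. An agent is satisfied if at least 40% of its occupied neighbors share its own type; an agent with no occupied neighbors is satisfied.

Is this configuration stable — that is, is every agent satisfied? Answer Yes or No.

Yes

(0,1)+ 3/3 satisfied
(0,3)+ 3/3 satisfied
(0,5)# 3/4 satisfied
(0,6)# 3/3 satisfied
(1,0)+ 4/4 satisfied
(1,1)+ 6/6 satisfied
(1,2)+ 6/6 satisfied
(1,3)+ 5/5 satisfied
(1,4)+ 3/5 satisfied
(1,5)# 3/5 satisfied
(1,6)# 3/3 satisfied
(2,0)+ 5/5 satisfied
(2,1)+ 7/7 satisfied
(2,2)+ 6/6 satisfied
(2,4)+ 4/5 satisfied
(3,0)+ 5/5 satisfied
(3,1)+ 7/7 satisfied
(3,3)+ 4/4 satisfied
(3,4)+ 3/3 satisfied
(4,0)+ 5/5 satisfied
(4,1)+ 7/7 satisfied
(4,2)+ 6/6 satisfied
(4,5)+ 5/5 satisfied
(4,6)+ 3/3 satisfied
(5,0)+ 5/5 satisfied
(5,1)+ 8/8 satisfied
(5,2)+ 6/6 satisfied
(5,3)+ 5/5 satisfied
(5,4)+ 5/5 satisfied
(5,5)+ 6/6 satisfied
(5,6)+ 4/4 satisfied
(6,0)+ 3/3 satisfied
(6,1)+ 5/5 satisfied
(6,2)+ 4/4 satisfied
(6,4)+ 4/4 satisfied
(6,5)+ 4/4 satisfied
All meet the threshold, so the configuration is stable.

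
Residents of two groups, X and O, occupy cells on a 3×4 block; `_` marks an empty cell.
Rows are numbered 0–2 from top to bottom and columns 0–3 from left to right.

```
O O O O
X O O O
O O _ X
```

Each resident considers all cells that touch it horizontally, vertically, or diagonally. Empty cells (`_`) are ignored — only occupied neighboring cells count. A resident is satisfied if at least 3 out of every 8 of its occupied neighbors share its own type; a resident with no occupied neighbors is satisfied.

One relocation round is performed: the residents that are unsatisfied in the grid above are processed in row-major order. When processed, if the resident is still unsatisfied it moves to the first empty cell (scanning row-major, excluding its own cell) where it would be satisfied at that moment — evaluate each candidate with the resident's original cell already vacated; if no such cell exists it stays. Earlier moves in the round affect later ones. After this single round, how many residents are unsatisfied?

Initially unsatisfied (in order): (1,0), (2,3).
  (1,0): no empty cell satisfies it; stays.
  (2,3): no empty cell satisfies it; stays.
Resulting grid:
O O O O
X O O O
O O _ X
Unsatisfied now: (1,0), (2,3).

2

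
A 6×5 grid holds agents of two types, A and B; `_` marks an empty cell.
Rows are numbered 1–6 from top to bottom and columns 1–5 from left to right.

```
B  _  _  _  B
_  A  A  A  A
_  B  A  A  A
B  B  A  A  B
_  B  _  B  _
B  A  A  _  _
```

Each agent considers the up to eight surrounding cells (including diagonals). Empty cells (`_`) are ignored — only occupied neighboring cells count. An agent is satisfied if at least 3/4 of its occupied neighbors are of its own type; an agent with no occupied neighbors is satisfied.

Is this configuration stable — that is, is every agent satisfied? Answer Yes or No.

No

Row 1: (1,1)B 0/1 unhappy · (1,5)B 0/2 unhappy
Row 2: (2,2)A 2/4 unhappy · (2,3)A 4/5 ok · (2,4)A 5/6 ok · (2,5)A 3/4 ok
Row 3: (3,2)B 2/6 unhappy · (3,3)A 6/8 ok · (3,4)A 7/8 ok · (3,5)A 4/5 ok
Row 4: (4,1)B 3/3 ok · (4,2)B 3/5 unhappy · (4,3)A 3/7 unhappy · (4,4)A 4/6 unhappy · (4,5)B 1/4 unhappy
Row 5: (5,2)B 3/6 unhappy · (5,4)B 1/4 unhappy
Row 6: (6,1)B 1/2 unhappy · (6,2)A 1/3 unhappy · (6,3)A 1/3 unhappy
For instance (1,1) has only 0/1 same-type neighbors, below 3/4.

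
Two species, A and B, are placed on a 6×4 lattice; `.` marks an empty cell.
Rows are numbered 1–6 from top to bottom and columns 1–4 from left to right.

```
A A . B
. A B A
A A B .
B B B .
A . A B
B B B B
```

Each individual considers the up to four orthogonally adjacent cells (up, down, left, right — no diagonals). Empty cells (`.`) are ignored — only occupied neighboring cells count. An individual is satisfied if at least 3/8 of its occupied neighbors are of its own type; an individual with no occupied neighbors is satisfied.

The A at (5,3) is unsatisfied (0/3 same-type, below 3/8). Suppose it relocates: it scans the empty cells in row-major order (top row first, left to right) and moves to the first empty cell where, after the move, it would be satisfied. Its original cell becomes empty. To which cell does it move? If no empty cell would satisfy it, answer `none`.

(2,1)

Vacating (5,3). Empty cells in order:
  (1,3): 1/3 same-type → still unsatisfied.
  (2,1): 3/3 same-type → satisfied — stop here.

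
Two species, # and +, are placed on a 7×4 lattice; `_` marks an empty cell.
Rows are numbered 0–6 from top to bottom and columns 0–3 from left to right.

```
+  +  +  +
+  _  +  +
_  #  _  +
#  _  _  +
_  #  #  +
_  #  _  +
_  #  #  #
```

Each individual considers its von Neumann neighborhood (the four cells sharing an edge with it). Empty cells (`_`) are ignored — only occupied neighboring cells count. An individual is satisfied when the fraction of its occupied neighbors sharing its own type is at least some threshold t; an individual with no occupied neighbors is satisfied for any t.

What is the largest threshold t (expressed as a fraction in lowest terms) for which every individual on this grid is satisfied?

1/2

(0,0)+ 2/2
(0,1)+ 2/2
(0,2)+ 3/3
(0,3)+ 2/2
(1,0)+ 1/1
(1,2)+ 2/2
(1,3)+ 3/3
(2,1)# — no occupied neighbors
(2,3)+ 2/2
(3,0)# — no occupied neighbors
(3,3)+ 2/2
(4,1)# 2/2
(4,2)# 1/2
(4,3)+ 2/3
(5,1)# 2/2
(5,3)+ 1/2
(6,1)# 2/2
(6,2)# 2/2
(6,3)# 1/2
The smallest same-type fraction is 1/2 at (4,2), which reduces to 1/2. Any threshold above that leaves this individual unsatisfied.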